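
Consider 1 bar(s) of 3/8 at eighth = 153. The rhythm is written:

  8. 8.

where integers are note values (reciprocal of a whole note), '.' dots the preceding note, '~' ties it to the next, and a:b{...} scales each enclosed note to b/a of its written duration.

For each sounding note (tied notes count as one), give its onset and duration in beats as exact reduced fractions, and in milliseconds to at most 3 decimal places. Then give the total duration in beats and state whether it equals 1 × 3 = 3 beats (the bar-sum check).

1) 0.0ms=0b +588.235ms=3/2b
2) 588.235ms=3/2b +588.235ms=3/2b
Σ=3b of 3 (153bpm 3/8) — PASS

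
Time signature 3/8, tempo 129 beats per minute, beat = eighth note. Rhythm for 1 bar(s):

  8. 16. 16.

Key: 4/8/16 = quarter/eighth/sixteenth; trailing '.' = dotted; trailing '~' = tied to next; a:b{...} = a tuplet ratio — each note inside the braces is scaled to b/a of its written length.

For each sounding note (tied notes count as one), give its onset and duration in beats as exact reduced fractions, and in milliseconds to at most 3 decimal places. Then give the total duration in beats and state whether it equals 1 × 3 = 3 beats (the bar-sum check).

1) 0.0ms=0b +697.674ms=3/2b
2) 697.674ms=3/2b +348.837ms=3/4b
3) 1046.512ms=9/4b +348.837ms=3/4b
Σ=3b of 3 (129bpm 3/8) — PASS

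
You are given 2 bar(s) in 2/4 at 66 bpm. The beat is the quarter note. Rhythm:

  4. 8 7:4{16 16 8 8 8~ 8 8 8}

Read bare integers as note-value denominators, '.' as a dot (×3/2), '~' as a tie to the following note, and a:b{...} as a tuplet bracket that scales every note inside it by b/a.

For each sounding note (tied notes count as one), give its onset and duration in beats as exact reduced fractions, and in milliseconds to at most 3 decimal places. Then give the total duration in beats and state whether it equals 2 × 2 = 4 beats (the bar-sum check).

1) 0.0ms=0b +1363.636ms=3/2b
2) 1363.636ms=3/2b +454.545ms=1/2b
3) 1818.182ms=2b +129.87ms=1/7b
4) 1948.052ms=15/7b +129.87ms=1/7b
5) 2077.922ms=16/7b +259.74ms=2/7b
6) 2337.662ms=18/7b +259.74ms=2/7b
7) 2597.403ms=20/7b +519.481ms=4/7b
8) 3116.883ms=24/7b +259.74ms=2/7b
9) 3376.623ms=26/7b +259.74ms=2/7b
Σ=4b of 4 (66bpm 2/4) — PASS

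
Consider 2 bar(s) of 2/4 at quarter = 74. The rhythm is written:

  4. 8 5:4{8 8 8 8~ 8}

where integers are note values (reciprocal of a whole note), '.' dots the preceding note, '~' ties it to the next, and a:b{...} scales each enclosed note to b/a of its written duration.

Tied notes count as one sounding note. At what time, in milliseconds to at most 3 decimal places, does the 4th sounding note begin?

note 4 onset = 12/5b = 1945.946ms

1. 0.0ms @ 0 + 1216.216ms (3/2)
2. 1216.216ms @ 3/2 + 405.405ms (1/2)
3. 1621.622ms @ 2 + 324.324ms (2/5)
4. 1945.946ms @ 12/5 + 324.324ms (2/5)
5. 2270.27ms @ 14/5 + 324.324ms (2/5)
6. 2594.595ms @ 16/5 + 648.649ms (4/5)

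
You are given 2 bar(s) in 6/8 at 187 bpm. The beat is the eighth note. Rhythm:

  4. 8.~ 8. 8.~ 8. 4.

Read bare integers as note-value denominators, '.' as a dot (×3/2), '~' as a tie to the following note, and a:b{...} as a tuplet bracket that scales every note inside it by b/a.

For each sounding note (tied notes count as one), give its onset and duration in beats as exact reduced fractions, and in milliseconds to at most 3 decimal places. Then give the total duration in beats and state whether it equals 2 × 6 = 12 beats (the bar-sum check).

1) 0.0ms=0b +962.567ms=3b
2) 962.567ms=3b +962.567ms=3b
3) 1925.134ms=6b +962.567ms=3b
4) 2887.701ms=9b +962.567ms=3b
Σ=12b of 12 (187bpm 6/8) — PASS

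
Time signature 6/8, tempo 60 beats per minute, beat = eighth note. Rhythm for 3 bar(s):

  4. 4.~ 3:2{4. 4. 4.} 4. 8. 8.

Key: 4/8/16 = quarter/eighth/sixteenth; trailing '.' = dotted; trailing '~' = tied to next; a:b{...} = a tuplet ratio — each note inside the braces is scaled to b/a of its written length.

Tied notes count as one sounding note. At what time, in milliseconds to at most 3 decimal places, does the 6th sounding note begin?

1. 0.0ms @ 0 + 3000.0ms (3)
2. 3000.0ms @ 3 + 5000.0ms (5)
3. 8000.0ms @ 8 + 2000.0ms (2)
4. 10000.0ms @ 10 + 2000.0ms (2)
5. 12000.0ms @ 12 + 3000.0ms (3)
6. 15000.0ms @ 15 + 1500.0ms (3/2)
7. 16500.0ms @ 33/2 + 1500.0ms (3/2)

note 6 onset = 15b = 15000.0ms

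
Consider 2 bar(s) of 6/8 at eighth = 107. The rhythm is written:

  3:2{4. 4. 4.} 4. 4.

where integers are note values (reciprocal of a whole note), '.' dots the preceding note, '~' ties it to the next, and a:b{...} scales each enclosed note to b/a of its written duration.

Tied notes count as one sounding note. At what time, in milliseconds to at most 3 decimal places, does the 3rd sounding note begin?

1. 0.0ms @ 0 + 1121.495ms (2)
2. 1121.495ms @ 2 + 1121.495ms (2)
3. 2242.991ms @ 4 + 1121.495ms (2)
4. 3364.486ms @ 6 + 1682.243ms (3)
5. 5046.729ms @ 9 + 1682.243ms (3)

note 3 onset = 4b = 2242.991ms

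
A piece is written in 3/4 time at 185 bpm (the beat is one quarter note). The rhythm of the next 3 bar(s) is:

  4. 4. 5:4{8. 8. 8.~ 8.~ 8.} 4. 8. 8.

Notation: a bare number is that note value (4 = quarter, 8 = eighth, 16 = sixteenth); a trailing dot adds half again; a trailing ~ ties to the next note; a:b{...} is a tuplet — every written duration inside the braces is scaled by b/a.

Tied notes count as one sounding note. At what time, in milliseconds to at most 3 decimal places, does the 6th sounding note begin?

1. 0.0ms @ 0 + 486.486ms (3/2)
2. 486.486ms @ 3/2 + 486.486ms (3/2)
3. 972.973ms @ 3 + 194.595ms (3/5)
4. 1167.568ms @ 18/5 + 194.595ms (3/5)
5. 1362.162ms @ 21/5 + 583.784ms (9/5)
6. 1945.946ms @ 6 + 486.486ms (3/2)
7. 2432.432ms @ 15/2 + 243.243ms (3/4)
8. 2675.676ms @ 33/4 + 243.243ms (3/4)

note 6 onset = 6b = 1945.946ms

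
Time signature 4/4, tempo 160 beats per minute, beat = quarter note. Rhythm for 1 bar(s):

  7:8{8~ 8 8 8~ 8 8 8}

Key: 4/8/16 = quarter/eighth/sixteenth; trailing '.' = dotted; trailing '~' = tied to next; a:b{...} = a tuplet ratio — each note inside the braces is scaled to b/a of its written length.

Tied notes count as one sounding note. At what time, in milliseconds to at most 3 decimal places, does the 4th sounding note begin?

1. 0.0ms @ 0 + 428.571ms (8/7)
2. 428.571ms @ 8/7 + 214.286ms (4/7)
3. 642.857ms @ 12/7 + 428.571ms (8/7)
4. 1071.429ms @ 20/7 + 214.286ms (4/7)
5. 1285.714ms @ 24/7 + 214.286ms (4/7)

note 4 onset = 20/7b = 1071.429ms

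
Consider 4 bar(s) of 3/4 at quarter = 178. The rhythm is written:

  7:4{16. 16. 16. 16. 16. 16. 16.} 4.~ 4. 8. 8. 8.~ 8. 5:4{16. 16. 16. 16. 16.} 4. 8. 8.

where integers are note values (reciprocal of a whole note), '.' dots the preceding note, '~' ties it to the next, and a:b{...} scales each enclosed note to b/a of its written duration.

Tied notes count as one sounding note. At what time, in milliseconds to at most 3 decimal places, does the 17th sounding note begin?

1. 0.0ms @ 0 + 72.231ms (3/14)
2. 72.231ms @ 3/14 + 72.231ms (3/14)
3. 144.462ms @ 3/7 + 72.231ms (3/14)
4. 216.693ms @ 9/14 + 72.231ms (3/14)
5. 288.925ms @ 6/7 + 72.231ms (3/14)
6. 361.156ms @ 15/14 + 72.231ms (3/14)
7. 433.387ms @ 9/7 + 72.231ms (3/14)
8. 505.618ms @ 3/2 + 1011.236ms (3)
9. 1516.854ms @ 9/2 + 252.809ms (3/4)
10. 1769.663ms @ 21/4 + 252.809ms (3/4)
11. 2022.472ms @ 6 + 505.618ms (3/2)
12. 2528.09ms @ 15/2 + 101.124ms (3/10)
13. 2629.213ms @ 39/5 + 101.124ms (3/10)
14. 2730.337ms @ 81/10 + 101.124ms (3/10)
15. 2831.461ms @ 42/5 + 101.124ms (3/10)
16. 2932.584ms @ 87/10 + 101.124ms (3/10)
17. 3033.708ms @ 9 + 505.618ms (3/2)
18. 3539.326ms @ 21/2 + 252.809ms (3/4)
19. 3792.135ms @ 45/4 + 252.809ms (3/4)

note 17 onset = 9b = 3033.708ms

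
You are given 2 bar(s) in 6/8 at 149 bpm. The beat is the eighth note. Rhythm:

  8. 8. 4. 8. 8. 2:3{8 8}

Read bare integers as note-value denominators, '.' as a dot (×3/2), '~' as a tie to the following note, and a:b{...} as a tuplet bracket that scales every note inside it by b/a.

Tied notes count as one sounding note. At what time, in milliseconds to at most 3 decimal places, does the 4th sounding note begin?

note 4 onset = 6b = 2416.107ms

1. 0.0ms @ 0 + 604.027ms (3/2)
2. 604.027ms @ 3/2 + 604.027ms (3/2)
3. 1208.054ms @ 3 + 1208.054ms (3)
4. 2416.107ms @ 6 + 604.027ms (3/2)
5. 3020.134ms @ 15/2 + 604.027ms (3/2)
6. 3624.161ms @ 9 + 604.027ms (3/2)
7. 4228.188ms @ 21/2 + 604.027ms (3/2)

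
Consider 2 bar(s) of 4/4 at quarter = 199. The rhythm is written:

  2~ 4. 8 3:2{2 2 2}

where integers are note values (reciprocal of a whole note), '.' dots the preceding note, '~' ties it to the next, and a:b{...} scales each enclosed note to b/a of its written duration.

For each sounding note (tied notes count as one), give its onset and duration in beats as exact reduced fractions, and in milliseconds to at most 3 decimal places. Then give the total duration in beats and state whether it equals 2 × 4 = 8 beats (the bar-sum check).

1) 0.0ms=0b +1055.276ms=7/2b
2) 1055.276ms=7/2b +150.754ms=1/2b
3) 1206.03ms=4b +402.01ms=4/3b
4) 1608.04ms=16/3b +402.01ms=4/3b
5) 2010.05ms=20/3b +402.01ms=4/3b
Σ=8b of 8 (199bpm 4/4) — PASS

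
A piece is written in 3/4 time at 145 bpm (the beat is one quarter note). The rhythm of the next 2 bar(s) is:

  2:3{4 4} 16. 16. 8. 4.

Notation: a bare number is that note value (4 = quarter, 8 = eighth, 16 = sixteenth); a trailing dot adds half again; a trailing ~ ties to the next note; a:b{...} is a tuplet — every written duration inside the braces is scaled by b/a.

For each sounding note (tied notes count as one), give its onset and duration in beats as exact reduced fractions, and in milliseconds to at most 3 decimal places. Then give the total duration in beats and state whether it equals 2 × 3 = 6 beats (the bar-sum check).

1) 0.0ms=0b +620.69ms=3/2b
2) 620.69ms=3/2b +620.69ms=3/2b
3) 1241.379ms=3b +155.172ms=3/8b
4) 1396.552ms=27/8b +155.172ms=3/8b
5) 1551.724ms=15/4b +310.345ms=3/4b
6) 1862.069ms=9/2b +620.69ms=3/2b
Σ=6b of 6 (145bpm 3/4) — PASS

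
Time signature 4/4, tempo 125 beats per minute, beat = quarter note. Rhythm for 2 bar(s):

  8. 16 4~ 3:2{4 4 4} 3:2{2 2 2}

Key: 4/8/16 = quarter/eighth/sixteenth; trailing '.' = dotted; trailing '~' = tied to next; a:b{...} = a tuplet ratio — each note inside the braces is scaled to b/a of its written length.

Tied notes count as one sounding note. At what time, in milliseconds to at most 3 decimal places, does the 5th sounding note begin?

1. 0.0ms @ 0 + 360.0ms (3/4)
2. 360.0ms @ 3/4 + 120.0ms (1/4)
3. 480.0ms @ 1 + 800.0ms (5/3)
4. 1280.0ms @ 8/3 + 320.0ms (2/3)
5. 1600.0ms @ 10/3 + 320.0ms (2/3)
6. 1920.0ms @ 4 + 640.0ms (4/3)
7. 2560.0ms @ 16/3 + 640.0ms (4/3)
8. 3200.0ms @ 20/3 + 640.0ms (4/3)

note 5 onset = 10/3b = 1600.0ms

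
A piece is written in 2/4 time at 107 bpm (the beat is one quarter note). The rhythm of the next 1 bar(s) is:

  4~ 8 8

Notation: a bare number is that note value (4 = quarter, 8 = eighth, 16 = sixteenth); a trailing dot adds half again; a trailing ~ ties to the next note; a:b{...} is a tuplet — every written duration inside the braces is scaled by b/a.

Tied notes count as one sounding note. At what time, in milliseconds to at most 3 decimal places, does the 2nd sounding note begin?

1. 0.0ms @ 0 + 841.121ms (3/2)
2. 841.121ms @ 3/2 + 280.374ms (1/2)

note 2 onset = 3/2b = 841.121ms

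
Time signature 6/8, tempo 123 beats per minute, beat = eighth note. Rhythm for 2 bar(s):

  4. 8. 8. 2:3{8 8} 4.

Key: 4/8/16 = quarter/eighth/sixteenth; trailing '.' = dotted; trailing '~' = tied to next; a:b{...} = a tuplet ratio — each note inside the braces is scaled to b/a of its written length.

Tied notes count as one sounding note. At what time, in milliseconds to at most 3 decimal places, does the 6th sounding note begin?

1. 0.0ms @ 0 + 1463.415ms (3)
2. 1463.415ms @ 3 + 731.707ms (3/2)
3. 2195.122ms @ 9/2 + 731.707ms (3/2)
4. 2926.829ms @ 6 + 731.707ms (3/2)
5. 3658.537ms @ 15/2 + 731.707ms (3/2)
6. 4390.244ms @ 9 + 1463.415ms (3)

note 6 onset = 9b = 4390.244ms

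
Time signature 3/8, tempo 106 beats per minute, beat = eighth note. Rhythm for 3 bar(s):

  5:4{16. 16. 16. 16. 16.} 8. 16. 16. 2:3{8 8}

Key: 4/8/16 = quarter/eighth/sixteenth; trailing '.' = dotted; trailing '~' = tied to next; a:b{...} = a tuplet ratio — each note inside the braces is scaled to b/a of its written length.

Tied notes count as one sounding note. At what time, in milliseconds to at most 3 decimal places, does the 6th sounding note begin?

note 6 onset = 3b = 1698.113ms

1. 0.0ms @ 0 + 339.623ms (3/5)
2. 339.623ms @ 3/5 + 339.623ms (3/5)
3. 679.245ms @ 6/5 + 339.623ms (3/5)
4. 1018.868ms @ 9/5 + 339.623ms (3/5)
5. 1358.491ms @ 12/5 + 339.623ms (3/5)
6. 1698.113ms @ 3 + 849.057ms (3/2)
7. 2547.17ms @ 9/2 + 424.528ms (3/4)
8. 2971.698ms @ 21/4 + 424.528ms (3/4)
9. 3396.226ms @ 6 + 849.057ms (3/2)
10. 4245.283ms @ 15/2 + 849.057ms (3/2)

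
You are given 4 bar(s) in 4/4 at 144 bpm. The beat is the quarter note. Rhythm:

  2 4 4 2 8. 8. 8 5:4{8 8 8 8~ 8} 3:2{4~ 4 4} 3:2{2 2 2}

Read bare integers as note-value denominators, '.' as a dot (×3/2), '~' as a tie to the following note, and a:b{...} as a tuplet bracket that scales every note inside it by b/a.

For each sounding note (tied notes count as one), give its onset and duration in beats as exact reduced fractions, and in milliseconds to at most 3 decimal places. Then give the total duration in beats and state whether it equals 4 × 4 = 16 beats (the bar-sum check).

1) 0.0ms=0b +833.333ms=2b
2) 833.333ms=2b +416.667ms=1b
3) 1250.0ms=3b +416.667ms=1b
4) 1666.667ms=4b +833.333ms=2b
5) 2500.0ms=6b +312.5ms=3/4b
6) 2812.5ms=27/4b +312.5ms=3/4b
7) 3125.0ms=15/2b +208.333ms=1/2b
8) 3333.333ms=8b +166.667ms=2/5b
9) 3500.0ms=42/5b +166.667ms=2/5b
10) 3666.667ms=44/5b +166.667ms=2/5b
11) 3833.333ms=46/5b +333.333ms=4/5b
12) 4166.667ms=10b +555.556ms=4/3b
13) 4722.222ms=34/3b +277.778ms=2/3b
14) 5000.0ms=12b +555.556ms=4/3b
15) 5555.556ms=40/3b +555.556ms=4/3b
16) 6111.111ms=44/3b +555.556ms=4/3b
Σ=16b of 16 (144bpm 4/4) — PASS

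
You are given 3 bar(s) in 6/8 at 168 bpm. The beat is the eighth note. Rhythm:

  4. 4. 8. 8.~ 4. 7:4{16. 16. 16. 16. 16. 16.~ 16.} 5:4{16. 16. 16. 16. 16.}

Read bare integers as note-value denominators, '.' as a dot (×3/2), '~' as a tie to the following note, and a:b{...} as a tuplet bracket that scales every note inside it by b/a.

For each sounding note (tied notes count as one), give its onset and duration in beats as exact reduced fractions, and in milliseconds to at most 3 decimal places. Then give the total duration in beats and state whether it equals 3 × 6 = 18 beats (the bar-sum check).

1) 0.0ms=0b +1071.429ms=3b
2) 1071.429ms=3b +1071.429ms=3b
3) 2142.857ms=6b +535.714ms=3/2b
4) 2678.571ms=15/2b +1607.143ms=9/2b
5) 4285.714ms=12b +153.061ms=3/7b
6) 4438.776ms=87/7b +153.061ms=3/7b
7) 4591.837ms=90/7b +153.061ms=3/7b
8) 4744.898ms=93/7b +153.061ms=3/7b
9) 4897.959ms=96/7b +153.061ms=3/7b
10) 5051.02ms=99/7b +306.122ms=6/7b
11) 5357.143ms=15b +214.286ms=3/5b
12) 5571.429ms=78/5b +214.286ms=3/5b
13) 5785.714ms=81/5b +214.286ms=3/5b
14) 6000.0ms=84/5b +214.286ms=3/5b
15) 6214.286ms=87/5b +214.286ms=3/5b
Σ=18b of 18 (168bpm 6/8) — PASS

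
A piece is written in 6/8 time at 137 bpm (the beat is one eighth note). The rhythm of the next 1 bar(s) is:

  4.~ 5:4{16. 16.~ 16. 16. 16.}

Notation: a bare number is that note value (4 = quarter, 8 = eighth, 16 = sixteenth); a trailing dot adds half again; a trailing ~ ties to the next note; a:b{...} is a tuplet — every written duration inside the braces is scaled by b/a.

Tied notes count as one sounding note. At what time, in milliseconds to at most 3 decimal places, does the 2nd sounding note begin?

1. 0.0ms @ 0 + 1576.642ms (18/5)
2. 1576.642ms @ 18/5 + 525.547ms (6/5)
3. 2102.19ms @ 24/5 + 262.774ms (3/5)
4. 2364.964ms @ 27/5 + 262.774ms (3/5)

note 2 onset = 18/5b = 1576.642ms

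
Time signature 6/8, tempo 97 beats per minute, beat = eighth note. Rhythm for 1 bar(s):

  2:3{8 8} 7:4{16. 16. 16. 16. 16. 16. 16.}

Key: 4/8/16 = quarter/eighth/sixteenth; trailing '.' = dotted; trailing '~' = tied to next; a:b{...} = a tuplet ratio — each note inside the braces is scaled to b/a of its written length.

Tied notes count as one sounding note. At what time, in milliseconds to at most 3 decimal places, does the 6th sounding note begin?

1. 0.0ms @ 0 + 927.835ms (3/2)
2. 927.835ms @ 3/2 + 927.835ms (3/2)
3. 1855.67ms @ 3 + 265.096ms (3/7)
4. 2120.766ms @ 24/7 + 265.096ms (3/7)
5. 2385.862ms @ 27/7 + 265.096ms (3/7)
6. 2650.957ms @ 30/7 + 265.096ms (3/7)
7. 2916.053ms @ 33/7 + 265.096ms (3/7)
8. 3181.149ms @ 36/7 + 265.096ms (3/7)
9. 3446.244ms @ 39/7 + 265.096ms (3/7)

note 6 onset = 30/7b = 2650.957ms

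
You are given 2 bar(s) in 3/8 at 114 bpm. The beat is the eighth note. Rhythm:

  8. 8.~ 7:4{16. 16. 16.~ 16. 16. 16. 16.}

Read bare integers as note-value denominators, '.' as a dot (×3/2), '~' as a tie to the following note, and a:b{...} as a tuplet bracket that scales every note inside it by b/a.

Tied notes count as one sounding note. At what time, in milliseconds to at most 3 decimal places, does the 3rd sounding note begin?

note 3 onset = 24/7b = 1804.511ms

1. 0.0ms @ 0 + 789.474ms (3/2)
2. 789.474ms @ 3/2 + 1015.038ms (27/14)
3. 1804.511ms @ 24/7 + 225.564ms (3/7)
4. 2030.075ms @ 27/7 + 451.128ms (6/7)
5. 2481.203ms @ 33/7 + 225.564ms (3/7)
6. 2706.767ms @ 36/7 + 225.564ms (3/7)
7. 2932.331ms @ 39/7 + 225.564ms (3/7)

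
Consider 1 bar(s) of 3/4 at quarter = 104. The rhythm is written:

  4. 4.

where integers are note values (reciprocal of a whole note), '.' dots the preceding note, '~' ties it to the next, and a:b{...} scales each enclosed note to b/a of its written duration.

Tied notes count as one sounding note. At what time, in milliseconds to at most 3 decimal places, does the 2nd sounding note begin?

note 2 onset = 3/2b = 865.385ms

1. 0.0ms @ 0 + 865.385ms (3/2)
2. 865.385ms @ 3/2 + 865.385ms (3/2)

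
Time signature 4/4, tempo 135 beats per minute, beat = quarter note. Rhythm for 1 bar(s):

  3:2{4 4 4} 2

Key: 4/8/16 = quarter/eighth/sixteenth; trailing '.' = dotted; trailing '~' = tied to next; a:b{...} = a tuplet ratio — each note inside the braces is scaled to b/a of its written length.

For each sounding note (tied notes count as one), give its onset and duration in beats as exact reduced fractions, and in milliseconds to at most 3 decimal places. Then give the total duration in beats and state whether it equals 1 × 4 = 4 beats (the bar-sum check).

1) 0.0ms=0b +296.296ms=2/3b
2) 296.296ms=2/3b +296.296ms=2/3b
3) 592.593ms=4/3b +296.296ms=2/3b
4) 888.889ms=2b +888.889ms=2b
Σ=4b of 4 (135bpm 4/4) — PASS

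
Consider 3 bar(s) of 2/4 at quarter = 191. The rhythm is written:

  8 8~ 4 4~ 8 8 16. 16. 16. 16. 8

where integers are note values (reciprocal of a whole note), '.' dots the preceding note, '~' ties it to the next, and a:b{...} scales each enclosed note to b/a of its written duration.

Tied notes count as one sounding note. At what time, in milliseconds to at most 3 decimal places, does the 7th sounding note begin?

1. 0.0ms @ 0 + 157.068ms (1/2)
2. 157.068ms @ 1/2 + 471.204ms (3/2)
3. 628.272ms @ 2 + 471.204ms (3/2)
4. 1099.476ms @ 7/2 + 157.068ms (1/2)
5. 1256.545ms @ 4 + 117.801ms (3/8)
6. 1374.346ms @ 35/8 + 117.801ms (3/8)
7. 1492.147ms @ 19/4 + 117.801ms (3/8)
8. 1609.948ms @ 41/8 + 117.801ms (3/8)
9. 1727.749ms @ 11/2 + 157.068ms (1/2)

note 7 onset = 19/4b = 1492.147ms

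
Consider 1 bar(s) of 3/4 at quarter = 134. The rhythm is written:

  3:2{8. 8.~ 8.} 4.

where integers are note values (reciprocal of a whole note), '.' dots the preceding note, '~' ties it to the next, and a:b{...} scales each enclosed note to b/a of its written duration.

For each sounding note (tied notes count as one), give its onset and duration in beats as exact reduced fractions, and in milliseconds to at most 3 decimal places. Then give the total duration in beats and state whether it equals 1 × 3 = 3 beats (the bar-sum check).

1) 0.0ms=0b +223.881ms=1/2b
2) 223.881ms=1/2b +447.761ms=1b
3) 671.642ms=3/2b +671.642ms=3/2b
Σ=3b of 3 (134bpm 3/4) — PASS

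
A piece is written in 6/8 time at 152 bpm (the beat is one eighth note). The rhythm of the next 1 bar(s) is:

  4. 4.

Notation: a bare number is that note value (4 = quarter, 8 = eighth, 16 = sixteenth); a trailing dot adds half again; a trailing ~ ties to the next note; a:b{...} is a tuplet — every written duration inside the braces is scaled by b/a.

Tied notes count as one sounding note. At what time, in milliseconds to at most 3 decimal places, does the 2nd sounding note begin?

1. 0.0ms @ 0 + 1184.211ms (3)
2. 1184.211ms @ 3 + 1184.211ms (3)

note 2 onset = 3b = 1184.211ms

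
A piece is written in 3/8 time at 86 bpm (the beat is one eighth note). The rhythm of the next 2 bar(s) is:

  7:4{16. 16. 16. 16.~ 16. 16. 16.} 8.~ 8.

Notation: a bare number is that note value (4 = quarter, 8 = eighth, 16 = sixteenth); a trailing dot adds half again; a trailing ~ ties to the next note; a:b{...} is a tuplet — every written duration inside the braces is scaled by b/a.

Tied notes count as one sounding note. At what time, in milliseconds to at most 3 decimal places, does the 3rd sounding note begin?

note 3 onset = 6/7b = 598.007ms

1. 0.0ms @ 0 + 299.003ms (3/7)
2. 299.003ms @ 3/7 + 299.003ms (3/7)
3. 598.007ms @ 6/7 + 299.003ms (3/7)
4. 897.01ms @ 9/7 + 598.007ms (6/7)
5. 1495.017ms @ 15/7 + 299.003ms (3/7)
6. 1794.02ms @ 18/7 + 299.003ms (3/7)
7. 2093.023ms @ 3 + 2093.023ms (3)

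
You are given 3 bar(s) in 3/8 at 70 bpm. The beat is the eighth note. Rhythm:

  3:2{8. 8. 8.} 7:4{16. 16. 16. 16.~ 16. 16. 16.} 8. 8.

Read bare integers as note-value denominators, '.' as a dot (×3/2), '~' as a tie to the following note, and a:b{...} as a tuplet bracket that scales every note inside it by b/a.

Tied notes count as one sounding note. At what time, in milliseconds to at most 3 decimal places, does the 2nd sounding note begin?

1. 0.0ms @ 0 + 857.143ms (1)
2. 857.143ms @ 1 + 857.143ms (1)
3. 1714.286ms @ 2 + 857.143ms (1)
4. 2571.429ms @ 3 + 367.347ms (3/7)
5. 2938.776ms @ 24/7 + 367.347ms (3/7)
6. 3306.122ms @ 27/7 + 367.347ms (3/7)
7. 3673.469ms @ 30/7 + 734.694ms (6/7)
8. 4408.163ms @ 36/7 + 367.347ms (3/7)
9. 4775.51ms @ 39/7 + 367.347ms (3/7)
10. 5142.857ms @ 6 + 1285.714ms (3/2)
11. 6428.571ms @ 15/2 + 1285.714ms (3/2)

note 2 onset = 1b = 857.143ms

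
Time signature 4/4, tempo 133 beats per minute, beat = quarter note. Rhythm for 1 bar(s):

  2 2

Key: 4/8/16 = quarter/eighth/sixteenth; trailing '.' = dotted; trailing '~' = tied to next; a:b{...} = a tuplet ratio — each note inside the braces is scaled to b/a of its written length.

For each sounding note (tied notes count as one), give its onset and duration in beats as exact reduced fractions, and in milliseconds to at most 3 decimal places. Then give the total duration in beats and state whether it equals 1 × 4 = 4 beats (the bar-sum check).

1) 0.0ms=0b +902.256ms=2b
2) 902.256ms=2b +902.256ms=2b
Σ=4b of 4 (133bpm 4/4) — PASS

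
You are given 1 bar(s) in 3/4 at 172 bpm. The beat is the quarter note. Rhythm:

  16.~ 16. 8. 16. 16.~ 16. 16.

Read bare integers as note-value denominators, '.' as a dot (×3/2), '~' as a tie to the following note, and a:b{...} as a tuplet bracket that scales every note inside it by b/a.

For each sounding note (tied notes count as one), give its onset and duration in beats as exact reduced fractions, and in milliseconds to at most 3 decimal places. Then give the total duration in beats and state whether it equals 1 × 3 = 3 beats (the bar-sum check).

1) 0.0ms=0b +261.628ms=3/4b
2) 261.628ms=3/4b +261.628ms=3/4b
3) 523.256ms=3/2b +130.814ms=3/8b
4) 654.07ms=15/8b +261.628ms=3/4b
5) 915.698ms=21/8b +130.814ms=3/8b
Σ=3b of 3 (172bpm 3/4) — PASS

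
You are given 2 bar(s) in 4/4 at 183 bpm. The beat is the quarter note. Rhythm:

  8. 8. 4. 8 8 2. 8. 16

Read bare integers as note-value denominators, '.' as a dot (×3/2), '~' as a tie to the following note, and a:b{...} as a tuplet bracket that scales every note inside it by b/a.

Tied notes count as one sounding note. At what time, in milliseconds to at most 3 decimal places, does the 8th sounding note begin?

1. 0.0ms @ 0 + 245.902ms (3/4)
2. 245.902ms @ 3/4 + 245.902ms (3/4)
3. 491.803ms @ 3/2 + 491.803ms (3/2)
4. 983.607ms @ 3 + 163.934ms (1/2)
5. 1147.541ms @ 7/2 + 163.934ms (1/2)
6. 1311.475ms @ 4 + 983.607ms (3)
7. 2295.082ms @ 7 + 245.902ms (3/4)
8. 2540.984ms @ 31/4 + 81.967ms (1/4)

note 8 onset = 31/4b = 2540.984ms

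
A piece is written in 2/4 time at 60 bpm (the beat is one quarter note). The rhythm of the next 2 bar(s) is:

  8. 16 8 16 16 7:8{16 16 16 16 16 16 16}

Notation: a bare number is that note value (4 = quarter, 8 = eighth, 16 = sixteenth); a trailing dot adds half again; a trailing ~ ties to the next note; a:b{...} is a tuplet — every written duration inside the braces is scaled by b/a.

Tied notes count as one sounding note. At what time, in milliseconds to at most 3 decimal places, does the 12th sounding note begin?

1. 0.0ms @ 0 + 750.0ms (3/4)
2. 750.0ms @ 3/4 + 250.0ms (1/4)
3. 1000.0ms @ 1 + 500.0ms (1/2)
4. 1500.0ms @ 3/2 + 250.0ms (1/4)
5. 1750.0ms @ 7/4 + 250.0ms (1/4)
6. 2000.0ms @ 2 + 285.714ms (2/7)
7. 2285.714ms @ 16/7 + 285.714ms (2/7)
8. 2571.429ms @ 18/7 + 285.714ms (2/7)
9. 2857.143ms @ 20/7 + 285.714ms (2/7)
10. 3142.857ms @ 22/7 + 285.714ms (2/7)
11. 3428.571ms @ 24/7 + 285.714ms (2/7)
12. 3714.286ms @ 26/7 + 285.714ms (2/7)

note 12 onset = 26/7b = 3714.286ms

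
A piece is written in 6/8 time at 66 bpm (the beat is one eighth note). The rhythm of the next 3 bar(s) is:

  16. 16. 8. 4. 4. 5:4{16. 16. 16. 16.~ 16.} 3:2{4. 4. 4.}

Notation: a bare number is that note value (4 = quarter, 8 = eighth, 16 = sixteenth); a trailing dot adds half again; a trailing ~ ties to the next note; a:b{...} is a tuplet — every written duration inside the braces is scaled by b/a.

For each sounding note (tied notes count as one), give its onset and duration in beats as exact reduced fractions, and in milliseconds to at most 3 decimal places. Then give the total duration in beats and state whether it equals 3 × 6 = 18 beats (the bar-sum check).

1) 0.0ms=0b +681.818ms=3/4b
2) 681.818ms=3/4b +681.818ms=3/4b
3) 1363.636ms=3/2b +1363.636ms=3/2b
4) 2727.273ms=3b +2727.273ms=3b
5) 5454.545ms=6b +2727.273ms=3b
6) 8181.818ms=9b +545.455ms=3/5b
7) 8727.273ms=48/5b +545.455ms=3/5b
8) 9272.727ms=51/5b +545.455ms=3/5b
9) 9818.182ms=54/5b +1090.909ms=6/5b
10) 10909.091ms=12b +1818.182ms=2b
11) 12727.273ms=14b +1818.182ms=2b
12) 14545.455ms=16b +1818.182ms=2b
Σ=18b of 18 (66bpm 6/8) — PASS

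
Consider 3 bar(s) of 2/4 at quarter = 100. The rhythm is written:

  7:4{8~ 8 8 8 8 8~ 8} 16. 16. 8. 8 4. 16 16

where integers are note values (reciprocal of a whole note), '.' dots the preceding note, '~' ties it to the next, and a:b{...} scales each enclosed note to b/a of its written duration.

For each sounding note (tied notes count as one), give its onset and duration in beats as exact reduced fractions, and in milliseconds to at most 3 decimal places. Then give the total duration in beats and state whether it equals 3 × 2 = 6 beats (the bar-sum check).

1) 0.0ms=0b +342.857ms=4/7b
2) 342.857ms=4/7b +171.429ms=2/7b
3) 514.286ms=6/7b +171.429ms=2/7b
4) 685.714ms=8/7b +171.429ms=2/7b
5) 857.143ms=10/7b +342.857ms=4/7b
6) 1200.0ms=2b +225.0ms=3/8b
7) 1425.0ms=19/8b +225.0ms=3/8b
8) 1650.0ms=11/4b +450.0ms=3/4b
9) 2100.0ms=7/2b +300.0ms=1/2b
10) 2400.0ms=4b +900.0ms=3/2b
11) 3300.0ms=11/2b +150.0ms=1/4b
12) 3450.0ms=23/4b +150.0ms=1/4b
Σ=6b of 6 (100bpm 2/4) — PASS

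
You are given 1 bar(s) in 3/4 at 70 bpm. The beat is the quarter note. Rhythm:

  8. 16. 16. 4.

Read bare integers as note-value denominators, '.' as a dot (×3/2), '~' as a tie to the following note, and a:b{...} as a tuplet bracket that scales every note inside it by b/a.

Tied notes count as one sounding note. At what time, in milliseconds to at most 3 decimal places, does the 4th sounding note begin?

note 4 onset = 3/2b = 1285.714ms

1. 0.0ms @ 0 + 642.857ms (3/4)
2. 642.857ms @ 3/4 + 321.429ms (3/8)
3. 964.286ms @ 9/8 + 321.429ms (3/8)
4. 1285.714ms @ 3/2 + 1285.714ms (3/2)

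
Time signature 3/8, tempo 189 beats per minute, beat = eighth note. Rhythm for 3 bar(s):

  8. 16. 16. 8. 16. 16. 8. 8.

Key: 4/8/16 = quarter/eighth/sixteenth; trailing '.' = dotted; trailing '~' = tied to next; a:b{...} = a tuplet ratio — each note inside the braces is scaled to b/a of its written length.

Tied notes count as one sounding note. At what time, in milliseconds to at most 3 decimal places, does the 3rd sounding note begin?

1. 0.0ms @ 0 + 476.19ms (3/2)
2. 476.19ms @ 3/2 + 238.095ms (3/4)
3. 714.286ms @ 9/4 + 238.095ms (3/4)
4. 952.381ms @ 3 + 476.19ms (3/2)
5. 1428.571ms @ 9/2 + 238.095ms (3/4)
6. 1666.667ms @ 21/4 + 238.095ms (3/4)
7. 1904.762ms @ 6 + 476.19ms (3/2)
8. 2380.952ms @ 15/2 + 476.19ms (3/2)

note 3 onset = 9/4b = 714.286ms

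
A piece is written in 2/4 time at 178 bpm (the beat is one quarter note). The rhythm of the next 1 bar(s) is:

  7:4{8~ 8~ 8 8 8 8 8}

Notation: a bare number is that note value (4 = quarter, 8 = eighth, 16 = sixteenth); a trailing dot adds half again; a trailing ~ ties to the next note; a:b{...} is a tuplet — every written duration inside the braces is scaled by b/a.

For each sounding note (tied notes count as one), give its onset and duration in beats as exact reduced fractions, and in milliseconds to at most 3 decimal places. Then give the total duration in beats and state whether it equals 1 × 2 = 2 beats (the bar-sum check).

1) 0.0ms=0b +288.925ms=6/7b
2) 288.925ms=6/7b +96.308ms=2/7b
3) 385.233ms=8/7b +96.308ms=2/7b
4) 481.541ms=10/7b +96.308ms=2/7b
5) 577.849ms=12/7b +96.308ms=2/7b
Σ=2b of 2 (178bpm 2/4) — PASS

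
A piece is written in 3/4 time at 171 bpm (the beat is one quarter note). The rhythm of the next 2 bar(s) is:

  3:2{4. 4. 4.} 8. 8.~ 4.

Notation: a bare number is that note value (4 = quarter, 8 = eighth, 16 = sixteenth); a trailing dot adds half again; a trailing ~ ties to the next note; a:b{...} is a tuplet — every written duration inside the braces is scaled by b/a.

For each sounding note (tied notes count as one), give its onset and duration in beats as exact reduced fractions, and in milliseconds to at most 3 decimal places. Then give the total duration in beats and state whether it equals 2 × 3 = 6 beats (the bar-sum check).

1) 0.0ms=0b +350.877ms=1b
2) 350.877ms=1b +350.877ms=1b
3) 701.754ms=2b +350.877ms=1b
4) 1052.632ms=3b +263.158ms=3/4b
5) 1315.789ms=15/4b +789.474ms=9/4b
Σ=6b of 6 (171bpm 3/4) — PASS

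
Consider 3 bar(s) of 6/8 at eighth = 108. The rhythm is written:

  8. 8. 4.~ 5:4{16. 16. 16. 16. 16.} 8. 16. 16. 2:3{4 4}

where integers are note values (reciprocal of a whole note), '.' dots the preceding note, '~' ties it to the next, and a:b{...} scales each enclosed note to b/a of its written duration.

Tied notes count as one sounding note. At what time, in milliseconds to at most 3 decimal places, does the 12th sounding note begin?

note 12 onset = 15b = 8333.333ms

1. 0.0ms @ 0 + 833.333ms (3/2)
2. 833.333ms @ 3/2 + 833.333ms (3/2)
3. 1666.667ms @ 3 + 2000.0ms (18/5)
4. 3666.667ms @ 33/5 + 333.333ms (3/5)
5. 4000.0ms @ 36/5 + 333.333ms (3/5)
6. 4333.333ms @ 39/5 + 333.333ms (3/5)
7. 4666.667ms @ 42/5 + 333.333ms (3/5)
8. 5000.0ms @ 9 + 833.333ms (3/2)
9. 5833.333ms @ 21/2 + 416.667ms (3/4)
10. 6250.0ms @ 45/4 + 416.667ms (3/4)
11. 6666.667ms @ 12 + 1666.667ms (3)
12. 8333.333ms @ 15 + 1666.667ms (3)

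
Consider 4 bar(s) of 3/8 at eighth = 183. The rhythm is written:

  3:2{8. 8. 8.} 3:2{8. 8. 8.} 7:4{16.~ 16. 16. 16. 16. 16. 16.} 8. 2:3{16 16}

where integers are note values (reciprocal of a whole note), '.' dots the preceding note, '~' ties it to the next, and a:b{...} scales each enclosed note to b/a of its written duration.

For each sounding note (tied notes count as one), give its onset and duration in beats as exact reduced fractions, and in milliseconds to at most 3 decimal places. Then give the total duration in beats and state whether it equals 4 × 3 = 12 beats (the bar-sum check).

1) 0.0ms=0b +327.869ms=1b
2) 327.869ms=1b +327.869ms=1b
3) 655.738ms=2b +327.869ms=1b
4) 983.607ms=3b +327.869ms=1b
5) 1311.475ms=4b +327.869ms=1b
6) 1639.344ms=5b +327.869ms=1b
7) 1967.213ms=6b +281.03ms=6/7b
8) 2248.244ms=48/7b +140.515ms=3/7b
9) 2388.759ms=51/7b +140.515ms=3/7b
10) 2529.274ms=54/7b +140.515ms=3/7b
11) 2669.789ms=57/7b +140.515ms=3/7b
12) 2810.304ms=60/7b +140.515ms=3/7b
13) 2950.82ms=9b +491.803ms=3/2b
14) 3442.623ms=21/2b +245.902ms=3/4b
15) 3688.525ms=45/4b +245.902ms=3/4b
Σ=12b of 12 (183bpm 3/8) — PASS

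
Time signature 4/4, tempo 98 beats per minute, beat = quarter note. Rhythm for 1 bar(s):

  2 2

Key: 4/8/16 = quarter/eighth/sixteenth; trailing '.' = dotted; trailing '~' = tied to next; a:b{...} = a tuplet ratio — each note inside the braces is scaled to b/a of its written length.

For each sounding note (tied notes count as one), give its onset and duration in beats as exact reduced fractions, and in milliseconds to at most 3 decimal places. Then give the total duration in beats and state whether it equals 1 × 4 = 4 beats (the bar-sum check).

1) 0.0ms=0b +1224.49ms=2b
2) 1224.49ms=2b +1224.49ms=2b
Σ=4b of 4 (98bpm 4/4) — PASS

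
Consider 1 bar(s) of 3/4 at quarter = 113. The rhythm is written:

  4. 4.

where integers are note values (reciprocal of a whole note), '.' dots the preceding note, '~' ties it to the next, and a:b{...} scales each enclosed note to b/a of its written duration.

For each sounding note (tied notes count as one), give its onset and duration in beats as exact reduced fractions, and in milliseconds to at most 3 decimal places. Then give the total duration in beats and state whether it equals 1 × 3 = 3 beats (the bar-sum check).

1) 0.0ms=0b +796.46ms=3/2b
2) 796.46ms=3/2b +796.46ms=3/2b
Σ=3b of 3 (113bpm 3/4) — PASS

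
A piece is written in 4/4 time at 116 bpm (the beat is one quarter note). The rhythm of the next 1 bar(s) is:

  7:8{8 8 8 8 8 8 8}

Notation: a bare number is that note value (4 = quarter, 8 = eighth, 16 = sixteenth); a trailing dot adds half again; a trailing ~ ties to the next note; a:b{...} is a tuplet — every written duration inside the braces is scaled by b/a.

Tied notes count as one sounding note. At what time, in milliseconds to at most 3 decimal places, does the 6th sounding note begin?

1. 0.0ms @ 0 + 295.567ms (4/7)
2. 295.567ms @ 4/7 + 295.567ms (4/7)
3. 591.133ms @ 8/7 + 295.567ms (4/7)
4. 886.7ms @ 12/7 + 295.567ms (4/7)
5. 1182.266ms @ 16/7 + 295.567ms (4/7)
6. 1477.833ms @ 20/7 + 295.567ms (4/7)
7. 1773.399ms @ 24/7 + 295.567ms (4/7)

note 6 onset = 20/7b = 1477.833ms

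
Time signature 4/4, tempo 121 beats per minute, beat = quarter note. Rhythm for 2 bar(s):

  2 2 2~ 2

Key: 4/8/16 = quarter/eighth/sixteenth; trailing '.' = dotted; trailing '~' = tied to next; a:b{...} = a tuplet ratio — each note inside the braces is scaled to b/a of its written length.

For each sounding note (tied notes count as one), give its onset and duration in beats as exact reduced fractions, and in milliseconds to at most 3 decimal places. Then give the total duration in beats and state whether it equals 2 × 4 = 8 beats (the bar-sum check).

1) 0.0ms=0b +991.736ms=2b
2) 991.736ms=2b +991.736ms=2b
3) 1983.471ms=4b +1983.471ms=4b
Σ=8b of 8 (121bpm 4/4) — PASS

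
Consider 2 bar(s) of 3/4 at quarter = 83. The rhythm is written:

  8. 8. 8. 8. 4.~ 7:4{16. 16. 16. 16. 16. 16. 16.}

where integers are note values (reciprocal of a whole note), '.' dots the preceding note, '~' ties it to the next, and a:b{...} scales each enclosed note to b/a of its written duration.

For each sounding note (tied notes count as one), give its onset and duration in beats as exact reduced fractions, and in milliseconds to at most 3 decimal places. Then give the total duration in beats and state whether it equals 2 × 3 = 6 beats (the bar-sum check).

1) 0.0ms=0b +542.169ms=3/4b
2) 542.169ms=3/4b +542.169ms=3/4b
3) 1084.337ms=3/2b +542.169ms=3/4b
4) 1626.506ms=9/4b +542.169ms=3/4b
5) 2168.675ms=3b +1239.243ms=12/7b
6) 3407.917ms=33/7b +154.905ms=3/14b
7) 3562.823ms=69/14b +154.905ms=3/14b
8) 3717.728ms=36/7b +154.905ms=3/14b
9) 3872.633ms=75/14b +154.905ms=3/14b
10) 4027.539ms=39/7b +154.905ms=3/14b
11) 4182.444ms=81/14b +154.905ms=3/14b
Σ=6b of 6 (83bpm 3/4) — PASS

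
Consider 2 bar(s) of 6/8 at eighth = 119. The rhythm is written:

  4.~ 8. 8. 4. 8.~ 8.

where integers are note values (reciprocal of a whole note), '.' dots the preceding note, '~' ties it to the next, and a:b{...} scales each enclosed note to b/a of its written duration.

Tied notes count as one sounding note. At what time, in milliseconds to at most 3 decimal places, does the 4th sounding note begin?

note 4 onset = 9b = 4537.815ms

1. 0.0ms @ 0 + 2268.908ms (9/2)
2. 2268.908ms @ 9/2 + 756.303ms (3/2)
3. 3025.21ms @ 6 + 1512.605ms (3)
4. 4537.815ms @ 9 + 1512.605ms (3)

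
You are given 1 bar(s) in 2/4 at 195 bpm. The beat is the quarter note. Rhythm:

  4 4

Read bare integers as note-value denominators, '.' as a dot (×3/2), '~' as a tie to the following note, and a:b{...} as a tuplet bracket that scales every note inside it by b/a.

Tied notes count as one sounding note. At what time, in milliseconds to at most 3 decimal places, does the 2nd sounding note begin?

1. 0.0ms @ 0 + 307.692ms (1)
2. 307.692ms @ 1 + 307.692ms (1)

note 2 onset = 1b = 307.692ms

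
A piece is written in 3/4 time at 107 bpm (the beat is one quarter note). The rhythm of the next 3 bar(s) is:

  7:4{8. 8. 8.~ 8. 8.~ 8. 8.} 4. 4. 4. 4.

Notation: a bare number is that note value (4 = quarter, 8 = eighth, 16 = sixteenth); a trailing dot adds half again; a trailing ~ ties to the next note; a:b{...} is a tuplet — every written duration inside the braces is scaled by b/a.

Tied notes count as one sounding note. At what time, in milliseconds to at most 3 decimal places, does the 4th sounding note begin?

1. 0.0ms @ 0 + 240.32ms (3/7)
2. 240.32ms @ 3/7 + 240.32ms (3/7)
3. 480.641ms @ 6/7 + 480.641ms (6/7)
4. 961.282ms @ 12/7 + 480.641ms (6/7)
5. 1441.923ms @ 18/7 + 240.32ms (3/7)
6. 1682.243ms @ 3 + 841.121ms (3/2)
7. 2523.364ms @ 9/2 + 841.121ms (3/2)
8. 3364.486ms @ 6 + 841.121ms (3/2)
9. 4205.607ms @ 15/2 + 841.121ms (3/2)

note 4 onset = 12/7b = 961.282ms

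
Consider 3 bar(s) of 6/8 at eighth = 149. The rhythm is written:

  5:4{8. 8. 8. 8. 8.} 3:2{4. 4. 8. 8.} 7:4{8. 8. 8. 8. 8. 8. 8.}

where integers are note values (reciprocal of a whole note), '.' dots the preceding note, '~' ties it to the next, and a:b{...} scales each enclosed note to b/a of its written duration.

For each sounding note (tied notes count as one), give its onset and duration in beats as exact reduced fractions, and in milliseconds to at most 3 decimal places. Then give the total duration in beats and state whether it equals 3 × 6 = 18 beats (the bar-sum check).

1) 0.0ms=0b +483.221ms=6/5b
2) 483.221ms=6/5b +483.221ms=6/5b
3) 966.443ms=12/5b +483.221ms=6/5b
4) 1449.664ms=18/5b +483.221ms=6/5b
5) 1932.886ms=24/5b +483.221ms=6/5b
6) 2416.107ms=6b +805.369ms=2b
7) 3221.477ms=8b +805.369ms=2b
8) 4026.846ms=10b +402.685ms=1b
9) 4429.53ms=11b +402.685ms=1b
10) 4832.215ms=12b +345.158ms=6/7b
11) 5177.373ms=90/7b +345.158ms=6/7b
12) 5522.531ms=96/7b +345.158ms=6/7b
13) 5867.689ms=102/7b +345.158ms=6/7b
14) 6212.848ms=108/7b +345.158ms=6/7b
15) 6558.006ms=114/7b +345.158ms=6/7b
16) 6903.164ms=120/7b +345.158ms=6/7b
Σ=18b of 18 (149bpm 6/8) — PASS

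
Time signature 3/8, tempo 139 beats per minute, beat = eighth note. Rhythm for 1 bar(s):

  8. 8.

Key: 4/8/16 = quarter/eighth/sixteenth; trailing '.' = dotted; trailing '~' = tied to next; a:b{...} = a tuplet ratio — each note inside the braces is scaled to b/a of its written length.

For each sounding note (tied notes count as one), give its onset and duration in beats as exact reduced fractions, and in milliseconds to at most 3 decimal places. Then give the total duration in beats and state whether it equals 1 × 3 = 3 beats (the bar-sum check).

1) 0.0ms=0b +647.482ms=3/2b
2) 647.482ms=3/2b +647.482ms=3/2b
Σ=3b of 3 (139bpm 3/8) — PASS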